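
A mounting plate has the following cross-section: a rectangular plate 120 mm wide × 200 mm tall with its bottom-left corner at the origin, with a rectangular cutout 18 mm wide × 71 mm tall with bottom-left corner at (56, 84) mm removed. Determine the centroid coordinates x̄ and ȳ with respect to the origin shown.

x̄ = 59.72 mm, ȳ = 98.90 mm

plate: A = 120 × 200 = 24000.00, centroid at (60.00, 100.00).
hole: A = −(18 × 71) = -1278.00, centroid at (65.00, 119.50).
ΣA = 22722.00 mm², ΣAx̄ = 1356930.00 mm³, ΣAȳ = 2247279.00 mm³.
x̄ = 1356930.00/22722.00 = 59.72 mm; ȳ = 2247279.00/22722.00 = 98.90 mm.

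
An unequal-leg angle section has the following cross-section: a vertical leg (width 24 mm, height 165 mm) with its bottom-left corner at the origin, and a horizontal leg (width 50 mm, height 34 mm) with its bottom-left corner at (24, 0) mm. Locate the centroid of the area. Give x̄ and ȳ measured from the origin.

x̄ = 23.11 mm, ȳ = 62.83 mm

vertical leg: A = 24 × 165 = 3960.00, centroid at (12.00, 82.50).
horizontal leg: A = 50 × 34 = 1700.00, centroid at (49.00, 17.00).
ΣA = 5660.00 mm², ΣAx̄ = 130820.00 mm³, ΣAȳ = 355600.00 mm³.
x̄ = 130820.00/5660.00 = 23.11 mm; ȳ = 355600.00/5660.00 = 62.83 mm.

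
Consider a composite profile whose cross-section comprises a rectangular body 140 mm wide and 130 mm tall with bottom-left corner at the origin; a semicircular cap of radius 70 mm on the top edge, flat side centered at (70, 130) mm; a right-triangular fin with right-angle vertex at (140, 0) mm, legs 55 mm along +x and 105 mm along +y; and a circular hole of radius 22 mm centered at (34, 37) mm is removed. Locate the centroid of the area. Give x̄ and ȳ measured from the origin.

rectangular body: A = 140 × 130 = 18200.00, centroid at (70.00, 65.00).
semicircular top: A = ½π·70² = 7696.90, centroid at (70.00, 159.71).
triangular fin: A = ½·55·105 = 2887.50, centroid at (158.33, 35.00).
hole: A = −π·22² = -1520.53, centroid at (34.00, 37.00).
ΣA = 27263.87 mm²
ΣAx̄ = (18200.00)(70.00) + (7696.90)(70.00) + (2887.50)(158.33) + (-1520.53)(34.00) = 2218272.59 mm³
ΣAȳ = (18200.00)(65.00) + (7696.90)(159.71) + (2887.50)(35.00) + (-1520.53)(37.00) = 2457066.79 mm³
x̄ = 2218272.59 / 27263.87 = 81.36 mm
ȳ = 2457066.79 / 27263.87 = 90.12 mm

x̄ = 81.36 mm, ȳ = 90.12 mm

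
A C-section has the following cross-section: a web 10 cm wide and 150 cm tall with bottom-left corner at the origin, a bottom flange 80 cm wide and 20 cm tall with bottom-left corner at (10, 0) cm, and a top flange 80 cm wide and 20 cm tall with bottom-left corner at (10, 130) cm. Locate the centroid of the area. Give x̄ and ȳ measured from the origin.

web: A = 10 × 150 = 1500.00, centroid at (5.00, 75.00).
bottom flange: A = 80 × 20 = 1600.00, centroid at (50.00, 10.00).
top flange: A = 80 × 20 = 1600.00, centroid at (50.00, 140.00).
ΣA = 4700.00 cm², ΣAx̄ = 167500.00 cm³, ΣAȳ = 352500.00 cm³.
x̄ = 167500.00/4700.00 = 35.64 cm; ȳ = 352500.00/4700.00 = 75.00 cm.

x̄ = 35.64 cm, ȳ = 75.00 cm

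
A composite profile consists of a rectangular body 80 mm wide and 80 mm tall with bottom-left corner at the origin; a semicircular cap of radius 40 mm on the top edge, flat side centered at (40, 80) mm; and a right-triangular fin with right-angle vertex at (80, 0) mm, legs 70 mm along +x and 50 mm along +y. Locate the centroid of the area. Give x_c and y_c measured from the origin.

x_c = 50.39 mm, y_c = 49.60 mm

rectangular body: A = 80 × 80 = 6400.00, centroid at (40.00, 40.00).
semicircular top: A = ½π·40² = 2513.27, centroid at (40.00, 96.98).
triangular fin: A = ½·70·50 = 1750.00, centroid at (103.33, 16.67).
ΣA = 10663.27 mm², ΣAx_c = 537364.30 mm³, ΣAy_c = 528895.26 mm³.
x_c = 537364.30/10663.27 = 50.39 mm; y_c = 528895.26/10663.27 = 49.60 mm.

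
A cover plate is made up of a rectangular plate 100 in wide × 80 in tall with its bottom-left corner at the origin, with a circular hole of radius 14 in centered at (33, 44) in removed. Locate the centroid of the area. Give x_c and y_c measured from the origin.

plate: A = 100 × 80 = 8000.00, centroid at (50.00, 40.00).
hole: A = −π·14² = -615.75, centroid at (33.00, 44.00).
ΣA = 7384.25 in²
ΣAx_c = (8000.00)(50.00) + (-615.75)(33.00) = 379680.18 in³
ΣAy_c = (8000.00)(40.00) + (-615.75)(44.00) = 292906.90 in³
x_c = 379680.18 / 7384.25 = 51.42 in
y_c = 292906.90 / 7384.25 = 39.67 in

x_c = 51.42 in, y_c = 39.67 in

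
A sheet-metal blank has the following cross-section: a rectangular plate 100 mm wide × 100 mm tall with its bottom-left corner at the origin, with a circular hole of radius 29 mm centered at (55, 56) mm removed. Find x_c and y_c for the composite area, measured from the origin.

plate: A = 100 × 100 = 10000.00, centroid at (50.00, 50.00).
hole: A = −π·29² = -2642.08, centroid at (55.00, 56.00).
ΣA = 7357.92 mm², ΣAx_c = 354685.63 mm³, ΣAy_c = 352043.55 mm³.
x_c = 354685.63/7357.92 = 48.20 mm; y_c = 352043.55/7357.92 = 47.85 mm.

x_c = 48.20 mm, y_c = 47.85 mm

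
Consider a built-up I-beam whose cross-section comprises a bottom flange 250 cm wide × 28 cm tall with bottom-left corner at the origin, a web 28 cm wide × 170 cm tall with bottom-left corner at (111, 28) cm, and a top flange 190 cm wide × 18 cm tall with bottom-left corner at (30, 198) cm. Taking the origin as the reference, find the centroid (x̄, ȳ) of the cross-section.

x̄ = 125.00 cm, ȳ = 88.53 cm

bottom flange: A = 250 × 28 = 7000.00, centroid at (125.00, 14.00).
web: A = 28 × 170 = 4760.00, centroid at (125.00, 113.00).
top flange: A = 190 × 18 = 3420.00, centroid at (125.00, 207.00).
ΣA = 15180.00 cm²
ΣAx̄ = (7000.00)(125.00) + (4760.00)(125.00) + (3420.00)(125.00) = 1897500.00 cm³
ΣAȳ = (7000.00)(14.00) + (4760.00)(113.00) + (3420.00)(207.00) = 1343820.00 cm³
x̄ = 1897500.00 / 15180.00 = 125.00 cm
ȳ = 1343820.00 / 15180.00 = 88.53 cm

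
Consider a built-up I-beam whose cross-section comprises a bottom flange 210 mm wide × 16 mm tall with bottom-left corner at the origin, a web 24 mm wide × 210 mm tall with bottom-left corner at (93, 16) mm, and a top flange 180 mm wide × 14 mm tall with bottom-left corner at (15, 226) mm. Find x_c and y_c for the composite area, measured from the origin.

Part | A | x̄ᵢ | ȳᵢ | A·x̄ᵢ | A·ȳᵢ
bottom flange | 3360.00 | 105.00 | 8.00 | 352800.00 | 26880.00
web | 5040.00 | 105.00 | 121.00 | 529200.00 | 609840.00
top flange | 2520.00 | 105.00 | 233.00 | 264600.00 | 587160.00
Σ | 10920.00 |  |  | 1146600.00 | 1223880.00
x_c = 1146600.00 / 10920.00 = 105.00 mm
y_c = 1223880.00 / 10920.00 = 112.08 mm

x_c = 105.00 mm, y_c = 112.08 mm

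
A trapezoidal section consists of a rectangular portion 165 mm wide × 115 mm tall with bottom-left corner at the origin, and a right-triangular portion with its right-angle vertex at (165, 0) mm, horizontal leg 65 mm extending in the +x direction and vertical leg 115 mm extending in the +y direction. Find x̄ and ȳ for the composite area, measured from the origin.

x̄ = 99.64 mm, ȳ = 54.35 mm

Part | A | x̄ᵢ | ȳᵢ | A·x̄ᵢ | A·ȳᵢ
rectangular portion | 18975.00 | 82.50 | 57.50 | 1565437.50 | 1091062.50
triangular portion | 3737.50 | 186.67 | 38.33 | 697666.67 | 143270.83
Σ | 22712.50 |  |  | 2263104.17 | 1234333.33
x̄ = 2263104.17 / 22712.50 = 99.64 mm
ȳ = 1234333.33 / 22712.50 = 54.35 mm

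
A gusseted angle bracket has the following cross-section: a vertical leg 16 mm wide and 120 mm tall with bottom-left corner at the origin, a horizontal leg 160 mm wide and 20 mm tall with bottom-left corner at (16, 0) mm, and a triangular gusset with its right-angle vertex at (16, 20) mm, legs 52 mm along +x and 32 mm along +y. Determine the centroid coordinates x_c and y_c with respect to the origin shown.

x_c = 58.85 mm, y_c = 29.02 mm

vertical leg: A = 16 × 120 = 1920.00, centroid at (8.00, 60.00).
horizontal leg: A = 160 × 20 = 3200.00, centroid at (96.00, 10.00).
gusset: A = ½·52·32 = 832.00, centroid at (33.33, 30.67).
ΣA = 5952.00 mm², ΣAx_c = 350293.33 mm³, ΣAy_c = 172714.67 mm³.
x_c = 350293.33/5952.00 = 58.85 mm; y_c = 172714.67/5952.00 = 29.02 mm.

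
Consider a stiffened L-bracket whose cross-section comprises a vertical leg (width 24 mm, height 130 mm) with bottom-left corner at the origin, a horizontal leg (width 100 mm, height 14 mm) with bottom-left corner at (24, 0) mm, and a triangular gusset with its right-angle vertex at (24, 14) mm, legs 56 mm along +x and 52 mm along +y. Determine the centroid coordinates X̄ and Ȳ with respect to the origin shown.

Part | A | x̄ᵢ | ȳᵢ | A·x̄ᵢ | A·ȳᵢ
vertical leg | 3120.00 | 12.00 | 65.00 | 37440.00 | 202800.00
horizontal leg | 1400.00 | 74.00 | 7.00 | 103600.00 | 9800.00
gusset | 1456.00 | 42.67 | 31.33 | 62122.67 | 45621.33
Σ | 5976.00 |  |  | 203162.67 | 258221.33
X̄ = 203162.67 / 5976.00 = 34.00 mm
Ȳ = 258221.33 / 5976.00 = 43.21 mm

X̄ = 34.00 mm, Ȳ = 43.21 mm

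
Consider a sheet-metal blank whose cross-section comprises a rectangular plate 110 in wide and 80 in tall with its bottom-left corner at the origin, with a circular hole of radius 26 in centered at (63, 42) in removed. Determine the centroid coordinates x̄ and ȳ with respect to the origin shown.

x̄ = 52.46 in, ȳ = 39.36 in

Part | A | x̄ᵢ | ȳᵢ | A·x̄ᵢ | A·ȳᵢ
plate | 8800.00 | 55.00 | 40.00 | 484000.00 | 352000.00
hole | -2123.72 | 63.00 | 42.00 | -133794.15 | -89196.10
Σ | 6676.28 |  |  | 350205.85 | 262803.90
x̄ = 350205.85 / 6676.28 = 52.46 in
ȳ = 262803.90 / 6676.28 = 39.36 in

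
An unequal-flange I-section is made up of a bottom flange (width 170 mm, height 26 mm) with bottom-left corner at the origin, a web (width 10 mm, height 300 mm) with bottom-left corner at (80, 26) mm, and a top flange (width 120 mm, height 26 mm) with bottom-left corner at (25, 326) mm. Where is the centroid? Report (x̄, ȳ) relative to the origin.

x̄ = 85.00 mm, ȳ = 155.90 mm

bottom flange: A = 170 × 26 = 4420.00, centroid at (85.00, 13.00).
web: A = 10 × 300 = 3000.00, centroid at (85.00, 176.00).
top flange: A = 120 × 26 = 3120.00, centroid at (85.00, 339.00).
ΣA = 10540.00 mm², ΣAx̄ = 895900.00 mm³, ΣAȳ = 1643140.00 mm³.
x̄ = 895900.00/10540.00 = 85.00 mm; ȳ = 1643140.00/10540.00 = 155.90 mm.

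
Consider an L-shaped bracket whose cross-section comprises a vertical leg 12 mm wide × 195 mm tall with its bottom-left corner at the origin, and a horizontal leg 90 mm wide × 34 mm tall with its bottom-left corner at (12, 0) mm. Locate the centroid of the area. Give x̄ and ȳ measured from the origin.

vertical leg: A = 12 × 195 = 2340.00, centroid at (6.00, 97.50).
horizontal leg: A = 90 × 34 = 3060.00, centroid at (57.00, 17.00).
ΣA = 5400.00 mm², ΣAx̄ = 188460.00 mm³, ΣAȳ = 280170.00 mm³.
x̄ = 188460.00/5400.00 = 34.90 mm; ȳ = 280170.00/5400.00 = 51.88 mm.

x̄ = 34.90 mm, ȳ = 51.88 mm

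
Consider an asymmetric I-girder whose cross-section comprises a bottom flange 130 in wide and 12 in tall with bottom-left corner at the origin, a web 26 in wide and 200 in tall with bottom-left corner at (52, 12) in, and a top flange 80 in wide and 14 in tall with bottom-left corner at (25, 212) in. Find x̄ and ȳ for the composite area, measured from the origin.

bottom flange: A = 130 × 12 = 1560.00, centroid at (65.00, 6.00).
web: A = 26 × 200 = 5200.00, centroid at (65.00, 112.00).
top flange: A = 80 × 14 = 1120.00, centroid at (65.00, 219.00).
ΣA = 7880.00 in²
ΣAx̄ = (1560.00)(65.00) + (5200.00)(65.00) + (1120.00)(65.00) = 512200.00 in³
ΣAȳ = (1560.00)(6.00) + (5200.00)(112.00) + (1120.00)(219.00) = 837040.00 in³
x̄ = 512200.00 / 7880.00 = 65.00 in
ȳ = 837040.00 / 7880.00 = 106.22 in

x̄ = 65.00 in, ȳ = 106.22 in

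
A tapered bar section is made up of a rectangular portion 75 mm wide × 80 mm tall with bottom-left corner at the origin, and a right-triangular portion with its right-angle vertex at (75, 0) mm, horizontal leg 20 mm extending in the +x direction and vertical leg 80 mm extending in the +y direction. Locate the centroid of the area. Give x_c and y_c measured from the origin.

Part | A | x̄ᵢ | ȳᵢ | A·x̄ᵢ | A·ȳᵢ
rectangular portion | 6000.00 | 37.50 | 40.00 | 225000.00 | 240000.00
triangular portion | 800.00 | 81.67 | 26.67 | 65333.33 | 21333.33
Σ | 6800.00 |  |  | 290333.33 | 261333.33
x_c = 290333.33 / 6800.00 = 42.70 mm
y_c = 261333.33 / 6800.00 = 38.43 mm

x_c = 42.70 mm, y_c = 38.43 mm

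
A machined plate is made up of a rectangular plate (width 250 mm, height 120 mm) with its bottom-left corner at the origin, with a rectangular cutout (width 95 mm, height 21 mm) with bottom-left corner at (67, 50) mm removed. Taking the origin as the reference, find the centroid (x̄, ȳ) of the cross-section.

Part | A | x̄ᵢ | ȳᵢ | A·x̄ᵢ | A·ȳᵢ
plate | 30000.00 | 125.00 | 60.00 | 3750000.00 | 1800000.00
hole | -1995.00 | 114.50 | 60.50 | -228427.50 | -120697.50
Σ | 28005.00 |  |  | 3521572.50 | 1679302.50
x̄ = 3521572.50 / 28005.00 = 125.75 mm
ȳ = 1679302.50 / 28005.00 = 59.96 mm

x̄ = 125.75 mm, ȳ = 59.96 mm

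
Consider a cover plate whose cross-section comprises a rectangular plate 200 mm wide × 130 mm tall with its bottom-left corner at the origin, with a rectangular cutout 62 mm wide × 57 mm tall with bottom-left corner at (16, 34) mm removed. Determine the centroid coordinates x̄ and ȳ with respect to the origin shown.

x̄ = 108.34 mm, ȳ = 65.39 mm

Part | A | x̄ᵢ | ȳᵢ | A·x̄ᵢ | A·ȳᵢ
plate | 26000.00 | 100.00 | 65.00 | 2600000.00 | 1690000.00
hole | -3534.00 | 47.00 | 62.50 | -166098.00 | -220875.00
Σ | 22466.00 |  |  | 2433902.00 | 1469125.00
x̄ = 2433902.00 / 22466.00 = 108.34 mm
ȳ = 1469125.00 / 22466.00 = 65.39 mm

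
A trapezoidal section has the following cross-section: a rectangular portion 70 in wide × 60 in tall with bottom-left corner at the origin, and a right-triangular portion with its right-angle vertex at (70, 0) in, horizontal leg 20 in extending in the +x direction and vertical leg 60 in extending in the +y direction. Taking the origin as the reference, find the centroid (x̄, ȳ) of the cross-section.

Part | A | x̄ᵢ | ȳᵢ | A·x̄ᵢ | A·ȳᵢ
rectangular portion | 4200.00 | 35.00 | 30.00 | 147000.00 | 126000.00
triangular portion | 600.00 | 76.67 | 20.00 | 46000.00 | 12000.00
Σ | 4800.00 |  |  | 193000.00 | 138000.00
x̄ = 193000.00 / 4800.00 = 40.21 in
ȳ = 138000.00 / 4800.00 = 28.75 in

x̄ = 40.21 in, ȳ = 28.75 in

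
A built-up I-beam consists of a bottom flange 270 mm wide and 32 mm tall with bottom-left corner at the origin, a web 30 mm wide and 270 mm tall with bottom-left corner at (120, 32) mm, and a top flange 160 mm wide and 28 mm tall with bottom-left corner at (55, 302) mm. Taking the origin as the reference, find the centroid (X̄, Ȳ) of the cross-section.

X̄ = 135.00 mm, Ȳ = 136.98 mm

Part | A | x̄ᵢ | ȳᵢ | A·x̄ᵢ | A·ȳᵢ
bottom flange | 8640.00 | 135.00 | 16.00 | 1166400.00 | 138240.00
web | 8100.00 | 135.00 | 167.00 | 1093500.00 | 1352700.00
top flange | 4480.00 | 135.00 | 316.00 | 604800.00 | 1415680.00
Σ | 21220.00 |  |  | 2864700.00 | 2906620.00
X̄ = 2864700.00 / 21220.00 = 135.00 mm
Ȳ = 2906620.00 / 21220.00 = 136.98 mm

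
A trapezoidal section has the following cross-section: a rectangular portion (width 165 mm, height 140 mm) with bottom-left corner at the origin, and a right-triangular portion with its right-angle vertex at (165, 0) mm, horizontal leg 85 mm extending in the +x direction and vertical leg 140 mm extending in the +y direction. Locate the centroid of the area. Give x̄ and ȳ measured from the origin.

x̄ = 105.20 mm, ȳ = 65.22 mm

Part | A | x̄ᵢ | ȳᵢ | A·x̄ᵢ | A·ȳᵢ
rectangular portion | 23100.00 | 82.50 | 70.00 | 1905750.00 | 1617000.00
triangular portion | 5950.00 | 193.33 | 46.67 | 1150333.33 | 277666.67
Σ | 29050.00 |  |  | 3056083.33 | 1894666.67
x̄ = 3056083.33 / 29050.00 = 105.20 mm
ȳ = 1894666.67 / 29050.00 = 65.22 mm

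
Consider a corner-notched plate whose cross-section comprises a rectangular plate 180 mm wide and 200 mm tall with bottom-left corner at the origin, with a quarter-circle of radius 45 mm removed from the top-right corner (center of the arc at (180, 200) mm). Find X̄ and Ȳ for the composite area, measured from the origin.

X̄ = 86.72 mm, Ȳ = 96.26 mm

plate: A = 180 × 200 = 36000.00, centroid at (90.00, 100.00).
removed quarter-circle: A = −¼π·45² = -1590.43, centroid at (160.90, 180.90).
ΣA = 34409.57 mm²
ΣAX̄ = (36000.00)(90.00) + (-1590.43)(160.90) = 2984097.37 mm³
ΣAȲ = (36000.00)(100.00) + (-1590.43)(180.90) = 3312288.74 mm³
X̄ = 2984097.37 / 34409.57 = 86.72 mm
Ȳ = 3312288.74 / 34409.57 = 96.26 mm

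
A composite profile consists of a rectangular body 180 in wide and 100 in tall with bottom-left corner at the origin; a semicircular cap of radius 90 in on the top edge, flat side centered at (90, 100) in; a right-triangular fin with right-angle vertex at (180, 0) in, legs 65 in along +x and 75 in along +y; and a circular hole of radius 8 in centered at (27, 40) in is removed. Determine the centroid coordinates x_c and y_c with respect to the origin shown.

rectangular body: A = 180 × 100 = 18000.00, centroid at (90.00, 50.00).
semicircular top: A = ½π·90² = 12723.45, centroid at (90.00, 138.20).
triangular fin: A = ½·65·75 = 2437.50, centroid at (201.67, 25.00).
hole: A = −π·8² = -201.06, centroid at (27.00, 40.00).
ΣA = 32959.89 in², ΣAx_c = 3251244.35 in³, ΣAy_c = 2711240.05 in³.
x_c = 3251244.35/32959.89 = 98.64 in; y_c = 2711240.05/32959.89 = 82.26 in.

x_c = 98.64 in, y_c = 82.26 in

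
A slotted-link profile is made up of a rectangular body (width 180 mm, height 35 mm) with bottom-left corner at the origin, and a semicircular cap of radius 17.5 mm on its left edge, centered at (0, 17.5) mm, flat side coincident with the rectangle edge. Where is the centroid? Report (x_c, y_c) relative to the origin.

x_c = 83.09 mm, y_c = 17.50 mm

rectangular body: A = 180 × 35 = 6300.00, centroid at (90.00, 17.50).
semicircular end: A = ½π·17.5² = 481.06, centroid at (-7.43, 17.50).
ΣA = 6781.06 mm², ΣAx_c = 563427.08 mm³, ΣAy_c = 118668.49 mm³.
x_c = 563427.08/6781.06 = 83.09 mm; y_c = 118668.49/6781.06 = 17.50 mm.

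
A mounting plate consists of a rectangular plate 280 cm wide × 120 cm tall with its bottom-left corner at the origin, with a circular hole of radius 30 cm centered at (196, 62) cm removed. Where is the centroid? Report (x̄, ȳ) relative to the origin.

Part | A | x̄ᵢ | ȳᵢ | A·x̄ᵢ | A·ȳᵢ
plate | 33600.00 | 140.00 | 60.00 | 4704000.00 | 2016000.00
hole | -2827.43 | 196.00 | 62.00 | -554176.94 | -175300.87
Σ | 30772.57 |  |  | 4149823.06 | 1840699.13
x̄ = 4149823.06 / 30772.57 = 134.85 cm
ȳ = 1840699.13 / 30772.57 = 59.82 cm

x̄ = 134.85 cm, ȳ = 59.82 cm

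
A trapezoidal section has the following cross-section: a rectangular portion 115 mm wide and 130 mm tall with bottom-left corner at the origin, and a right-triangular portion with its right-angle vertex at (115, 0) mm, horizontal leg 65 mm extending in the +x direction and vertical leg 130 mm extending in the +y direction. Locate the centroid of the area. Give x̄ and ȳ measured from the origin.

rectangular portion: A = 115 × 130 = 14950.00, centroid at (57.50, 65.00).
triangular portion: A = ½·65·130 = 4225.00, centroid at (136.67, 43.33).
ΣA = 19175.00 mm², ΣAx̄ = 1437041.67 mm³, ΣAȳ = 1154833.33 mm³.
x̄ = 1437041.67/19175.00 = 74.94 mm; ȳ = 1154833.33/19175.00 = 60.23 mm.

x̄ = 74.94 mm, ȳ = 60.23 mm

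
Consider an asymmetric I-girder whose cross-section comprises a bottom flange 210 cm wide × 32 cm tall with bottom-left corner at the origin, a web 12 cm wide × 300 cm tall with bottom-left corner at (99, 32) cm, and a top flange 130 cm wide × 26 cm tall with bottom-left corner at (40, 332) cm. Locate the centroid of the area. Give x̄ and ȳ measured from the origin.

bottom flange: A = 210 × 32 = 6720.00, centroid at (105.00, 16.00).
web: A = 12 × 300 = 3600.00, centroid at (105.00, 182.00).
top flange: A = 130 × 26 = 3380.00, centroid at (105.00, 345.00).
ΣA = 13700.00 cm², ΣAx̄ = 1438500.00 cm³, ΣAȳ = 1928820.00 cm³.
x̄ = 1438500.00/13700.00 = 105.00 cm; ȳ = 1928820.00/13700.00 = 140.79 cm.

x̄ = 105.00 cm, ȳ = 140.79 cm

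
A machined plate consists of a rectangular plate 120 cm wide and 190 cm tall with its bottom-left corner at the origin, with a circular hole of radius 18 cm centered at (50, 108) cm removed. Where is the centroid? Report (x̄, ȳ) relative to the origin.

x̄ = 60.47 cm, ȳ = 94.39 cm

plate: A = 120 × 190 = 22800.00, centroid at (60.00, 95.00).
hole: A = −π·18² = -1017.88, centroid at (50.00, 108.00).
ΣA = 21782.12 cm², ΣAx̄ = 1317106.20 cm³, ΣAȳ = 2056069.39 cm³.
x̄ = 1317106.20/21782.12 = 60.47 cm; ȳ = 2056069.39/21782.12 = 94.39 cm.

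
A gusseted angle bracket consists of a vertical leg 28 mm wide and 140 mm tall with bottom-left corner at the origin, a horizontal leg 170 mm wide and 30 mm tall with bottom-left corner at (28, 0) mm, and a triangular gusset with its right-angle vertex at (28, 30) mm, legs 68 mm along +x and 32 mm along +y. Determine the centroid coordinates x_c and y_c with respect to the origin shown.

vertical leg: A = 28 × 140 = 3920.00, centroid at (14.00, 70.00).
horizontal leg: A = 170 × 30 = 5100.00, centroid at (113.00, 15.00).
gusset: A = ½·68·32 = 1088.00, centroid at (50.67, 40.67).
ΣA = 10108.00 mm²
ΣAx_c = (3920.00)(14.00) + (5100.00)(113.00) + (1088.00)(50.67) = 686305.33 mm³
ΣAy_c = (3920.00)(70.00) + (5100.00)(15.00) + (1088.00)(40.67) = 395145.33 mm³
x_c = 686305.33 / 10108.00 = 67.90 mm
y_c = 395145.33 / 10108.00 = 39.09 mm

x_c = 67.90 mm, y_c = 39.09 mm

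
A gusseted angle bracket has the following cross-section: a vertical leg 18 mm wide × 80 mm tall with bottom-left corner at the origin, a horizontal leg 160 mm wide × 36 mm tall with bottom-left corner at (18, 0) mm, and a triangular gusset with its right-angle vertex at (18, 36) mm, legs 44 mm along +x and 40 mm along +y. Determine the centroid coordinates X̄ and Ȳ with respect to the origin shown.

X̄ = 75.02 mm, Ȳ = 25.33 mm

Part | A | x̄ᵢ | ȳᵢ | A·x̄ᵢ | A·ȳᵢ
vertical leg | 1440.00 | 9.00 | 40.00 | 12960.00 | 57600.00
horizontal leg | 5760.00 | 98.00 | 18.00 | 564480.00 | 103680.00
gusset | 880.00 | 32.67 | 49.33 | 28746.67 | 43413.33
Σ | 8080.00 |  |  | 606186.67 | 204693.33
X̄ = 606186.67 / 8080.00 = 75.02 mm
Ȳ = 204693.33 / 8080.00 = 25.33 mm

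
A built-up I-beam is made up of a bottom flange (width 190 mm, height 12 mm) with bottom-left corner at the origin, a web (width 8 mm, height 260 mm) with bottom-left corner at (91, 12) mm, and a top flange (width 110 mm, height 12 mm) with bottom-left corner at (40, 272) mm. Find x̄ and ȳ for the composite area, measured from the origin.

x̄ = 95.00 mm, ȳ = 119.01 mm

bottom flange: A = 190 × 12 = 2280.00, centroid at (95.00, 6.00).
web: A = 8 × 260 = 2080.00, centroid at (95.00, 142.00).
top flange: A = 110 × 12 = 1320.00, centroid at (95.00, 278.00).
ΣA = 5680.00 mm², ΣAx̄ = 539600.00 mm³, ΣAȳ = 676000.00 mm³.
x̄ = 539600.00/5680.00 = 95.00 mm; ȳ = 676000.00/5680.00 = 119.01 mm.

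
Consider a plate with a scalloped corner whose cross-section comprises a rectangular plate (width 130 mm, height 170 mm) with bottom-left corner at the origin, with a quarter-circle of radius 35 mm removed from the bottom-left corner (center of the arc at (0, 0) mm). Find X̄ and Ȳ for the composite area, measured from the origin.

Part | A | x̄ᵢ | ȳᵢ | A·x̄ᵢ | A·ȳᵢ
plate | 22100.00 | 65.00 | 85.00 | 1436500.00 | 1878500.00
removed quarter-circle | -962.11 | 14.85 | 14.85 | -14291.67 | -14291.67
Σ | 21137.89 |  |  | 1422208.33 | 1864208.33
X̄ = 1422208.33 / 21137.89 = 67.28 mm
Ȳ = 1864208.33 / 21137.89 = 88.19 mm

X̄ = 67.28 mm, Ȳ = 88.19 mm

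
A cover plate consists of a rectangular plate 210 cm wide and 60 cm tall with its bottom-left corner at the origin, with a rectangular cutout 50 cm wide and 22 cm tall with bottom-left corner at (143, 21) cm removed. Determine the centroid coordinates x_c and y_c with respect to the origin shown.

plate: A = 210 × 60 = 12600.00, centroid at (105.00, 30.00).
hole: A = −(50 × 22) = -1100.00, centroid at (168.00, 32.00).
ΣA = 11500.00 cm²
ΣAx_c = (12600.00)(105.00) + (-1100.00)(168.00) = 1138200.00 cm³
ΣAy_c = (12600.00)(30.00) + (-1100.00)(32.00) = 342800.00 cm³
x_c = 1138200.00 / 11500.00 = 98.97 cm
y_c = 342800.00 / 11500.00 = 29.81 cm

x_c = 98.97 cm, y_c = 29.81 cm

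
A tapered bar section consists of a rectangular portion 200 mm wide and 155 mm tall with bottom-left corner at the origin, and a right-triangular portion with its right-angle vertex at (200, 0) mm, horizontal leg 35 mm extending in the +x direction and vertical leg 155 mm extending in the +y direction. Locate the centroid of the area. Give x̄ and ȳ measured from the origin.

rectangular portion: A = 200 × 155 = 31000.00, centroid at (100.00, 77.50).
triangular portion: A = ½·35·155 = 2712.50, centroid at (211.67, 51.67).
ΣA = 33712.50 mm²
ΣAx̄ = (31000.00)(100.00) + (2712.50)(211.67) = 3674145.83 mm³
ΣAȳ = (31000.00)(77.50) + (2712.50)(51.67) = 2542645.83 mm³
x̄ = 3674145.83 / 33712.50 = 108.98 mm
ȳ = 2542645.83 / 33712.50 = 75.42 mm

x̄ = 108.98 mm, ȳ = 75.42 mm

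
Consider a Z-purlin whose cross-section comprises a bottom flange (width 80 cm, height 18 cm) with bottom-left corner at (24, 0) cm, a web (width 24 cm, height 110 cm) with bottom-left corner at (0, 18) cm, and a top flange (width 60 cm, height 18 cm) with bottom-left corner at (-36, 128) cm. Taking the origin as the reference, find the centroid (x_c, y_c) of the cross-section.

bottom flange: A = 80 × 18 = 1440.00, centroid at (64.00, 9.00).
web: A = 24 × 110 = 2640.00, centroid at (12.00, 73.00).
top flange: A = 60 × 18 = 1080.00, centroid at (-6.00, 137.00).
ΣA = 5160.00 cm², ΣAx_c = 117360.00 cm³, ΣAy_c = 353640.00 cm³.
x_c = 117360.00/5160.00 = 22.74 cm; y_c = 353640.00/5160.00 = 68.53 cm.

x_c = 22.74 cm, y_c = 68.53 cm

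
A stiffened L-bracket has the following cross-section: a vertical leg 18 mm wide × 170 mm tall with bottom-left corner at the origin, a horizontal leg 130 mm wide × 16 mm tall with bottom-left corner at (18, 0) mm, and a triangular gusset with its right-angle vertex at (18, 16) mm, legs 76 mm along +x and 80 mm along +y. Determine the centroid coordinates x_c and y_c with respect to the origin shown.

x_c = 40.58 mm, y_c = 49.69 mm

Part | A | x̄ᵢ | ȳᵢ | A·x̄ᵢ | A·ȳᵢ
vertical leg | 3060.00 | 9.00 | 85.00 | 27540.00 | 260100.00
horizontal leg | 2080.00 | 83.00 | 8.00 | 172640.00 | 16640.00
gusset | 3040.00 | 43.33 | 42.67 | 131733.33 | 129706.67
Σ | 8180.00 |  |  | 331913.33 | 406446.67
x_c = 331913.33 / 8180.00 = 40.58 mm
y_c = 406446.67 / 8180.00 = 49.69 mm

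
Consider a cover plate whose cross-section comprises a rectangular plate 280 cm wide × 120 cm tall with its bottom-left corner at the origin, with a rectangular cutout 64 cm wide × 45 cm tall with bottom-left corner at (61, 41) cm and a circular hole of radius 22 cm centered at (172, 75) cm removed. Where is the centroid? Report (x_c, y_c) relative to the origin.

Part | A | x̄ᵢ | ȳᵢ | A·x̄ᵢ | A·ȳᵢ
plate | 33600.00 | 140.00 | 60.00 | 4704000.00 | 2016000.00
hole 1 | -2880.00 | 93.00 | 63.50 | -267840.00 | -182880.00
hole 2 | -1520.53 | 172.00 | 75.00 | -261531.31 | -114039.81
Σ | 29199.47 |  |  | 4174628.69 | 1719080.19
x_c = 4174628.69 / 29199.47 = 142.97 cm
y_c = 1719080.19 / 29199.47 = 58.87 cm

x_c = 142.97 cm, y_c = 58.87 cm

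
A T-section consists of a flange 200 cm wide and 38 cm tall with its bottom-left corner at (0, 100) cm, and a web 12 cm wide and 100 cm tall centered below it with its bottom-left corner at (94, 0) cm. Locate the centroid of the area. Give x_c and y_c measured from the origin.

web: A = 12 × 100 = 1200.00, centroid at (100.00, 50.00).
flange: A = 200 × 38 = 7600.00, centroid at (100.00, 119.00).
ΣA = 8800.00 cm², ΣAx_c = 880000.00 cm³, ΣAy_c = 964400.00 cm³.
x_c = 880000.00/8800.00 = 100.00 cm; y_c = 964400.00/8800.00 = 109.59 cm.

x_c = 100.00 cm, y_c = 109.59 cm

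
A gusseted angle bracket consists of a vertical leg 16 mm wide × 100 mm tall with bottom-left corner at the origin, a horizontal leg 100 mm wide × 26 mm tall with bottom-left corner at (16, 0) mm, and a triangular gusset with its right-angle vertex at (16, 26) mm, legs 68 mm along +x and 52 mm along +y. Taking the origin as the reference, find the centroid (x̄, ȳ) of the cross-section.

x̄ = 42.35 mm, ȳ = 31.91 mm

vertical leg: A = 16 × 100 = 1600.00, centroid at (8.00, 50.00).
horizontal leg: A = 100 × 26 = 2600.00, centroid at (66.00, 13.00).
gusset: A = ½·68·52 = 1768.00, centroid at (38.67, 43.33).
ΣA = 5968.00 mm², ΣAx̄ = 252762.67 mm³, ΣAȳ = 190413.33 mm³.
x̄ = 252762.67/5968.00 = 42.35 mm; ȳ = 190413.33/5968.00 = 31.91 mm.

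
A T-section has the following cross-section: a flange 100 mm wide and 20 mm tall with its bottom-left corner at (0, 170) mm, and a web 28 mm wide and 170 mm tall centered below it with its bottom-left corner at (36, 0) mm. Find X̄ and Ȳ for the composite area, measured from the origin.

X̄ = 50.00 mm, Ȳ = 113.11 mm

web: A = 28 × 170 = 4760.00, centroid at (50.00, 85.00).
flange: A = 100 × 20 = 2000.00, centroid at (50.00, 180.00).
ΣA = 6760.00 mm², ΣAX̄ = 338000.00 mm³, ΣAȲ = 764600.00 mm³.
X̄ = 338000.00/6760.00 = 50.00 mm; Ȳ = 764600.00/6760.00 = 113.11 mm.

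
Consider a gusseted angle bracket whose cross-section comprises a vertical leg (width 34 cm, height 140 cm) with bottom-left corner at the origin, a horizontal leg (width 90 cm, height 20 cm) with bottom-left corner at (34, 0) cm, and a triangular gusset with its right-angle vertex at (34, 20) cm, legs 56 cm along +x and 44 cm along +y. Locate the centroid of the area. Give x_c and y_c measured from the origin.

Part | A | x̄ᵢ | ȳᵢ | A·x̄ᵢ | A·ȳᵢ
vertical leg | 4760.00 | 17.00 | 70.00 | 80920.00 | 333200.00
horizontal leg | 1800.00 | 79.00 | 10.00 | 142200.00 | 18000.00
gusset | 1232.00 | 52.67 | 34.67 | 64885.33 | 42709.33
Σ | 7792.00 |  |  | 288005.33 | 393909.33
x_c = 288005.33 / 7792.00 = 36.96 cm
y_c = 393909.33 / 7792.00 = 50.55 cm

x_c = 36.96 cm, y_c = 50.55 cm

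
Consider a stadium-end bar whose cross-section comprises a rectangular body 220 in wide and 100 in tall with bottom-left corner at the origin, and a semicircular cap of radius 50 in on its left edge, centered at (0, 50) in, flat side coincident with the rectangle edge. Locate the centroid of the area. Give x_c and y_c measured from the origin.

rectangular body: A = 220 × 100 = 22000.00, centroid at (110.00, 50.00).
semicircular end: A = ½π·50² = 3926.99, centroid at (-21.22, 50.00).
ΣA = 25926.99 in²
ΣAx_c = (22000.00)(110.00) + (3926.99)(-21.22) = 2336666.67 in³
ΣAy_c = (22000.00)(50.00) + (3926.99)(50.00) = 1296349.54 in³
x_c = 2336666.67 / 25926.99 = 90.12 in
y_c = 1296349.54 / 25926.99 = 50.00 in

x_c = 90.12 in, y_c = 50.00 in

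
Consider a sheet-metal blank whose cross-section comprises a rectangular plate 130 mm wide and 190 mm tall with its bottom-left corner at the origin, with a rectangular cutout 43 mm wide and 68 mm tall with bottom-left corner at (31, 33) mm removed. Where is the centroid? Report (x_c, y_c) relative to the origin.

x_c = 66.68 mm, y_c = 98.76 mm

plate: A = 130 × 190 = 24700.00, centroid at (65.00, 95.00).
hole: A = −(43 × 68) = -2924.00, centroid at (52.50, 67.00).
ΣA = 21776.00 mm², ΣAx_c = 1451990.00 mm³, ΣAy_c = 2150592.00 mm³.
x_c = 1451990.00/21776.00 = 66.68 mm; y_c = 2150592.00/21776.00 = 98.76 mm.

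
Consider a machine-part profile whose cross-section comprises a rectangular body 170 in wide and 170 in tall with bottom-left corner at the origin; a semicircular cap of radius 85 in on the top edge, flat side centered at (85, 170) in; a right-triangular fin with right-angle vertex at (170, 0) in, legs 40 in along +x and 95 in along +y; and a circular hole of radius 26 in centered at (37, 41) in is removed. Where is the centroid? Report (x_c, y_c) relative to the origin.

x_c = 92.21 in, y_c = 119.13 in

rectangular body: A = 170 × 170 = 28900.00, centroid at (85.00, 85.00).
semicircular top: A = ½π·85² = 11349.00, centroid at (85.00, 206.08).
triangular fin: A = ½·40·95 = 1900.00, centroid at (183.33, 31.67).
hole: A = −π·26² = -2123.72, centroid at (37.00, 41.00).
ΣA = 40025.29 in², ΣAx_c = 3690921.11 in³, ΣAy_c = 4768341.54 in³.
x_c = 3690921.11/40025.29 = 92.21 in; y_c = 4768341.54/40025.29 = 119.13 in.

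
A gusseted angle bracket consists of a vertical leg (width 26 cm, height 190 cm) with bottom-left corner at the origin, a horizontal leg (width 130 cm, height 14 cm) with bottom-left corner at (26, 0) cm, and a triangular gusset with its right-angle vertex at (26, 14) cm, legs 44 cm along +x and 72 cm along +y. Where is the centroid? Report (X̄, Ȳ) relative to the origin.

vertical leg: A = 26 × 190 = 4940.00, centroid at (13.00, 95.00).
horizontal leg: A = 130 × 14 = 1820.00, centroid at (91.00, 7.00).
gusset: A = ½·44·72 = 1584.00, centroid at (40.67, 38.00).
ΣA = 8344.00 cm²
ΣAX̄ = (4940.00)(13.00) + (1820.00)(91.00) + (1584.00)(40.67) = 294256.00 cm³
ΣAȲ = (4940.00)(95.00) + (1820.00)(7.00) + (1584.00)(38.00) = 542232.00 cm³
X̄ = 294256.00 / 8344.00 = 35.27 cm
Ȳ = 542232.00 / 8344.00 = 64.98 cm

X̄ = 35.27 cm, Ȳ = 64.98 cm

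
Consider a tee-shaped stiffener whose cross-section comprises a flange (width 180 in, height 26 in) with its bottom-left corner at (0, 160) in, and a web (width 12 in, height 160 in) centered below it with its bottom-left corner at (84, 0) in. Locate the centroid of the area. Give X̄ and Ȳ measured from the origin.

X̄ = 90.00 in, Ȳ = 145.95 in

Part | A | x̄ᵢ | ȳᵢ | A·x̄ᵢ | A·ȳᵢ
web | 1920.00 | 90.00 | 80.00 | 172800.00 | 153600.00
flange | 4680.00 | 90.00 | 173.00 | 421200.00 | 809640.00
Σ | 6600.00 |  |  | 594000.00 | 963240.00
X̄ = 594000.00 / 6600.00 = 90.00 in
Ȳ = 963240.00 / 6600.00 = 145.95 in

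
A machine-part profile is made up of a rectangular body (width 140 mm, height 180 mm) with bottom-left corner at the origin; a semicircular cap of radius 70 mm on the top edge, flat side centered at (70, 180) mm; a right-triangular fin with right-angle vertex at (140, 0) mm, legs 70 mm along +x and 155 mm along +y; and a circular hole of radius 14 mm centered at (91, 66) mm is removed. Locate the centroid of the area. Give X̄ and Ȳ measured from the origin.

rectangular body: A = 140 × 180 = 25200.00, centroid at (70.00, 90.00).
semicircular top: A = ½π·70² = 7696.90, centroid at (70.00, 209.71).
triangular fin: A = ½·70·155 = 5425.00, centroid at (163.33, 51.67).
hole: A = −π·14² = -615.75, centroid at (91.00, 66.00).
ΣA = 37706.15 mm², ΣAX̄ = 3132833.03 mm³, ΣAȲ = 4121761.05 mm³.
X̄ = 3132833.03/37706.15 = 83.09 mm; Ȳ = 4121761.05/37706.15 = 109.31 mm.

X̄ = 83.09 mm, Ȳ = 109.31 mm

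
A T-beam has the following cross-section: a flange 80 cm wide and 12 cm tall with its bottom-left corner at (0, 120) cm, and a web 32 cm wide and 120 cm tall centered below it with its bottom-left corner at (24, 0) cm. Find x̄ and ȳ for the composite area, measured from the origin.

Part | A | x̄ᵢ | ȳᵢ | A·x̄ᵢ | A·ȳᵢ
web | 3840.00 | 40.00 | 60.00 | 153600.00 | 230400.00
flange | 960.00 | 40.00 | 126.00 | 38400.00 | 120960.00
Σ | 4800.00 |  |  | 192000.00 | 351360.00
x̄ = 192000.00 / 4800.00 = 40.00 cm
ȳ = 351360.00 / 4800.00 = 73.20 cm

x̄ = 40.00 cm, ȳ = 73.20 cm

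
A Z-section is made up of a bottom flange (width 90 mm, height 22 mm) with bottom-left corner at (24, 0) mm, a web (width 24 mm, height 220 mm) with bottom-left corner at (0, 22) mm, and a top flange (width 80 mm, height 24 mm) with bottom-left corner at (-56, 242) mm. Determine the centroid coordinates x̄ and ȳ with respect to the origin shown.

x̄ = 18.44 mm, ȳ = 131.42 mm

Part | A | x̄ᵢ | ȳᵢ | A·x̄ᵢ | A·ȳᵢ
bottom flange | 1980.00 | 69.00 | 11.00 | 136620.00 | 21780.00
web | 5280.00 | 12.00 | 132.00 | 63360.00 | 696960.00
top flange | 1920.00 | -16.00 | 254.00 | -30720.00 | 487680.00
Σ | 9180.00 |  |  | 169260.00 | 1206420.00
x̄ = 169260.00 / 9180.00 = 18.44 mm
ȳ = 1206420.00 / 9180.00 = 131.42 mm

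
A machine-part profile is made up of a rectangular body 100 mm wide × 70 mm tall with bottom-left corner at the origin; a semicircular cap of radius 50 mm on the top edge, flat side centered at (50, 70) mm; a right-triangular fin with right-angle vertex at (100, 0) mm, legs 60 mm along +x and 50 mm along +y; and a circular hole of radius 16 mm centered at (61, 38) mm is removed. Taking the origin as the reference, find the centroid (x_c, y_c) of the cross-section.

rectangular body: A = 100 × 70 = 7000.00, centroid at (50.00, 35.00).
semicircular top: A = ½π·50² = 3926.99, centroid at (50.00, 91.22).
triangular fin: A = ½·60·50 = 1500.00, centroid at (120.00, 16.67).
hole: A = −π·16² = -804.25, centroid at (61.00, 38.00).
ΣA = 11622.74 mm²
ΣAx_c = (7000.00)(50.00) + (3926.99)(50.00) + (1500.00)(120.00) + (-804.25)(61.00) = 677290.43 mm³
ΣAy_c = (7000.00)(35.00) + (3926.99)(91.22) + (1500.00)(16.67) + (-804.25)(38.00) = 597661.28 mm³
x_c = 677290.43 / 11622.74 = 58.27 mm
y_c = 597661.28 / 11622.74 = 51.42 mm

x_c = 58.27 mm, y_c = 51.42 mm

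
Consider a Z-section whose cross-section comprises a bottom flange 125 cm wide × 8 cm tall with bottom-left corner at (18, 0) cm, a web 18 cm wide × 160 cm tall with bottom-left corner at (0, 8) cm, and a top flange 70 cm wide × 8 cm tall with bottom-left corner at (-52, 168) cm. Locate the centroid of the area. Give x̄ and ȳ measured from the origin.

bottom flange: A = 125 × 8 = 1000.00, centroid at (80.50, 4.00).
web: A = 18 × 160 = 2880.00, centroid at (9.00, 88.00).
top flange: A = 70 × 8 = 560.00, centroid at (-17.00, 172.00).
ΣA = 4440.00 cm²
ΣAx̄ = (1000.00)(80.50) + (2880.00)(9.00) + (560.00)(-17.00) = 96900.00 cm³
ΣAȳ = (1000.00)(4.00) + (2880.00)(88.00) + (560.00)(172.00) = 353760.00 cm³
x̄ = 96900.00 / 4440.00 = 21.82 cm
ȳ = 353760.00 / 4440.00 = 79.68 cm

x̄ = 21.82 cm, ȳ = 79.68 cm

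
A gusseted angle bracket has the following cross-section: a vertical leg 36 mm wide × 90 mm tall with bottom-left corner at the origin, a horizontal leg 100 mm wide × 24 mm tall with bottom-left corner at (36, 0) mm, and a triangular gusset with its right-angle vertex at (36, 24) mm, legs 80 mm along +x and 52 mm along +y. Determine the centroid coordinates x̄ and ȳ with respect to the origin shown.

vertical leg: A = 36 × 90 = 3240.00, centroid at (18.00, 45.00).
horizontal leg: A = 100 × 24 = 2400.00, centroid at (86.00, 12.00).
gusset: A = ½·80·52 = 2080.00, centroid at (62.67, 41.33).
ΣA = 7720.00 mm², ΣAx̄ = 395066.67 mm³, ΣAȳ = 260573.33 mm³.
x̄ = 395066.67/7720.00 = 51.17 mm; ȳ = 260573.33/7720.00 = 33.75 mm.

x̄ = 51.17 mm, ȳ = 33.75 mm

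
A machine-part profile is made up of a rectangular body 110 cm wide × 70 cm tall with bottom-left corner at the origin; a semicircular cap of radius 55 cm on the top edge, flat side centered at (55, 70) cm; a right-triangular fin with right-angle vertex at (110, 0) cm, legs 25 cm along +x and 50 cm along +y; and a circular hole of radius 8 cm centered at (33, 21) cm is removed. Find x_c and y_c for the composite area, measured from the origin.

rectangular body: A = 110 × 70 = 7700.00, centroid at (55.00, 35.00).
semicircular top: A = ½π·55² = 4751.66, centroid at (55.00, 93.34).
triangular fin: A = ½·25·50 = 625.00, centroid at (118.33, 16.67).
hole: A = −π·8² = -201.06, centroid at (33.00, 21.00).
ΣA = 12875.60 cm², ΣAx_c = 752164.53 cm³, ΣAy_c = 719227.16 cm³.
x_c = 752164.53/12875.60 = 58.42 cm; y_c = 719227.16/12875.60 = 55.86 cm.

x_c = 58.42 cm, y_c = 55.86 cm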